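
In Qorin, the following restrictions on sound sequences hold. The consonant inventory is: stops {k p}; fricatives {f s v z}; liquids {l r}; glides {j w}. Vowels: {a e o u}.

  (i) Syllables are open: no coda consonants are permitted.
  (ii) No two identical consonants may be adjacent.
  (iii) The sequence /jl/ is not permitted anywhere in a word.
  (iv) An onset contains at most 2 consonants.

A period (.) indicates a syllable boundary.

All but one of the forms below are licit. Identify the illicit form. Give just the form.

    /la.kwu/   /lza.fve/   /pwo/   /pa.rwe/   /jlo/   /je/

/la.kwu/ — σ1 onset /l/, coda /∅/ ok; σ2 onset /kw/ (2C), coda /∅/ ok → licit
/lza.fve/ — σ1 onset /lz/ (2C), coda /∅/ ok; σ2 onset /fv/ (2C), coda /∅/ ok → licit
/pwo/ — σ1 onset /pw/ (2C), coda /∅/ ok → licit
/pa.rwe/ — σ1 onset /p/, coda /∅/ ok; σ2 onset /rw/ (2C), coda /∅/ ok → licit
/jlo/ — violates constraint (iii): contains banned sequence /jl/ → illicit
/je/ — σ1 onset /j/, coda /∅/ ok → licit

/jlo/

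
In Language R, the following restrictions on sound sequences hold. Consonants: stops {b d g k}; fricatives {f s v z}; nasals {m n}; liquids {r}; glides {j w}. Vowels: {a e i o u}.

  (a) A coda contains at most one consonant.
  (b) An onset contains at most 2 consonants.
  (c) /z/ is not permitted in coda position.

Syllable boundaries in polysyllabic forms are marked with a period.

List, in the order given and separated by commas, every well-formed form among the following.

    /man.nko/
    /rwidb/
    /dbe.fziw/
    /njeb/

/man.nko/, /dbe.fziw/, /njeb/

/man.nko/ — σ1 onset /m/, coda /n/ ok; σ2 onset /nk/ (2C), coda /∅/ ok → well-formed
/rwidb/ — violates constraint (a): syllable 1 coda /db/ has 2 consonants (> 1) → ill-formed
/dbe.fziw/ — σ1 onset /db/ (2C), coda /∅/ ok; σ2 onset /fz/ (2C), coda /w/ ok → well-formed
/njeb/ — σ1 onset /nj/ (2C), coda /b/ ok → well-formed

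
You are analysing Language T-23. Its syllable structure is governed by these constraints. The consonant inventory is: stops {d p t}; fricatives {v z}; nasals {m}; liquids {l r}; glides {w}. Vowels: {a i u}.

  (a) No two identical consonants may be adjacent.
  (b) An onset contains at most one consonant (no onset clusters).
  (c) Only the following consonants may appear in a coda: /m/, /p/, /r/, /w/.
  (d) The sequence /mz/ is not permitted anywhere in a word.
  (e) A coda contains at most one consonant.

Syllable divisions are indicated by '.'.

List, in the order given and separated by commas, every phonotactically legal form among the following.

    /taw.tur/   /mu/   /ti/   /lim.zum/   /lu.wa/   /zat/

/taw.tur/ — σ1 onset /t/, coda /w/ ok; σ2 onset /t/, coda /r/ ok → phonotactically legal
/mu/ — σ1 onset /m/, coda /∅/ ok → phonotactically legal
/ti/ — σ1 onset /t/, coda /∅/ ok → phonotactically legal
/lim.zum/ — violates constraint (d): contains banned sequence /mz/ → phonotactically illegal
/lu.wa/ — σ1 onset /l/, coda /∅/ ok; σ2 onset /w/, coda /∅/ ok → phonotactically legal
/zat/ — violates constraint (c): syllable 1 coda contains /t/, which is not a licensed coda consonant → phonotactically illegal

/taw.tur/, /mu/, /ti/, /lu.wa/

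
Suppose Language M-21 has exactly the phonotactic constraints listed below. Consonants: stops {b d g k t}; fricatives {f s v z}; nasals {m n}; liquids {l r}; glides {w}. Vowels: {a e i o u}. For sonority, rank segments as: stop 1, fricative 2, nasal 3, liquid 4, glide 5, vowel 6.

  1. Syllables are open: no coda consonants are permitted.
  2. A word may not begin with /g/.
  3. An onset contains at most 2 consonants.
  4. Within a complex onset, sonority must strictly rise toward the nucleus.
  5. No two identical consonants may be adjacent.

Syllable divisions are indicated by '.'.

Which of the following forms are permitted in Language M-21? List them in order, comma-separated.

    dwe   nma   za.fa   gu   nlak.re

dwe, za.fa

dwe — σ1 onset /dw/ (1→5 rises), coda /∅/ ok → permitted
nma — violates constraint 4: syllable 1 onset /nm/: /n/ (nasal, 3) → /m/ (nasal, 3) does not rise → not permitted
za.fa — σ1 onset /z/, coda /∅/ ok; σ2 onset /f/, coda /∅/ ok → permitted
gu — violates constraint 2: word begins with /g/ → not permitted
nlak.re — violates constraint 1: syllable 1 coda /k/ has 1 consonant (> 0) → not permitted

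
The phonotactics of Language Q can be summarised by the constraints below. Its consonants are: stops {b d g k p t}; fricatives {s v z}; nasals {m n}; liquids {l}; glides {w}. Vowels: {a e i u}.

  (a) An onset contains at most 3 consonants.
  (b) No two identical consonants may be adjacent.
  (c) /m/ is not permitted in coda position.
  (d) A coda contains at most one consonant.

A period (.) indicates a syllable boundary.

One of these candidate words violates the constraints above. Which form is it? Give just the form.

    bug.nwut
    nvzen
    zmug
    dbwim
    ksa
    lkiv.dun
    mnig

dbwim

bug.nwut — σ1 onset /b/, coda /g/ ok; σ2 onset /nw/ (2C), coda /t/ ok → permitted
nvzen — σ1 onset /nvz/ (3C), coda /n/ ok → permitted
zmug — σ1 onset /zm/ (2C), coda /g/ ok → permitted
dbwim — violates constraint (c): syllable 1 coda contains /m/ → not permitted
ksa — σ1 onset /ks/ (2C), coda /∅/ ok → permitted
lkiv.dun — σ1 onset /lk/ (2C), coda /v/ ok; σ2 onset /d/, coda /n/ ok → permitted
mnig — σ1 onset /mn/ (2C), coda /g/ ok → permitted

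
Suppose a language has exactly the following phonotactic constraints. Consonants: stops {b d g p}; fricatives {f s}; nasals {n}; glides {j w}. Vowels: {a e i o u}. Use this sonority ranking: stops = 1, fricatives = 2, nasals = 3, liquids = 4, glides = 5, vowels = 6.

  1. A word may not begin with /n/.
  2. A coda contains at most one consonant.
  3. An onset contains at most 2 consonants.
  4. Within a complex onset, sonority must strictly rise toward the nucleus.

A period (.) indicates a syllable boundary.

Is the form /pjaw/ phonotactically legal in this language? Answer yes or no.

/pjaw/ — σ1 onset /pj/ (1→5 rises), coda /w/ ok → phonotactically legal

yes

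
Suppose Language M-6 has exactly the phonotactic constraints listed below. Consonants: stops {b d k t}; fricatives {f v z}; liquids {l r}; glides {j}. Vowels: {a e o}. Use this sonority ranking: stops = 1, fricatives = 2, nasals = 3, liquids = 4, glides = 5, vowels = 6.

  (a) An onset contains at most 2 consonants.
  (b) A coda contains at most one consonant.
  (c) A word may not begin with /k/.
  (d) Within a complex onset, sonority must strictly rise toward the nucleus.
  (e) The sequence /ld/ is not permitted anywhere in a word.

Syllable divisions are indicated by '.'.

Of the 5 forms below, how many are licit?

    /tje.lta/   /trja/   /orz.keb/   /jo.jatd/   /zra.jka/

/tje.lta/ — violates constraint (d): syllable 2 onset /lt/: /l/ (liquid, 4) → /t/ (stop, 1) does not rise → illicit
/trja/ — violates constraint (a): syllable 1 onset /trj/ has 3 consonants (> 2) → illicit
/orz.keb/ — violates constraint (b): syllable 1 coda /rz/ has 2 consonants (> 1) → illicit
/jo.jatd/ — violates constraint (b): syllable 2 coda /td/ has 2 consonants (> 1) → illicit
/zra.jka/ — violates constraint (d): syllable 2 onset /jk/: /j/ (glide, 5) → /k/ (stop, 1) does not rise → illicit
No form is licit → 0.

0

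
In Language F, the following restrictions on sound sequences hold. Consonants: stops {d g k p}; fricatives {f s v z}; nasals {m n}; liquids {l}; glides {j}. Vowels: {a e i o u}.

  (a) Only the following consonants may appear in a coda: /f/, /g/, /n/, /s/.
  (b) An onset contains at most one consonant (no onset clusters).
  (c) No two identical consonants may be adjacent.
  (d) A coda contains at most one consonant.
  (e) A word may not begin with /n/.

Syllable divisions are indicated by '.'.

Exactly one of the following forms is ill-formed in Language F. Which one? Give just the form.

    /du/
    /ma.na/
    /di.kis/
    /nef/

/nef/

/du/ — σ1 onset /d/, coda /∅/ ok → well-formed
/ma.na/ — σ1 onset /m/, coda /∅/ ok; σ2 onset /n/, coda /∅/ ok → well-formed
/di.kis/ — σ1 onset /d/, coda /∅/ ok; σ2 onset /k/, coda /s/ ok → well-formed
/nef/ — violates constraint (e): word begins with /n/ → ill-formed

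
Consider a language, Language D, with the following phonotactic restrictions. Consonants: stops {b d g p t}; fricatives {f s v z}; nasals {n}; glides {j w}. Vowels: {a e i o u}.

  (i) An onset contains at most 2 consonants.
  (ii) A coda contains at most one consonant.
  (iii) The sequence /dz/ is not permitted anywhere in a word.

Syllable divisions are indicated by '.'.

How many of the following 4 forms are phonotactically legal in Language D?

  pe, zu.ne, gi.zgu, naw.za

pe — σ1 onset /p/, coda /∅/ ok → phonotactically legal
zu.ne — σ1 onset /z/, coda /∅/ ok; σ2 onset /n/, coda /∅/ ok → phonotactically legal
gi.zgu — σ1 onset /g/, coda /∅/ ok; σ2 onset /zg/ (2C), coda /∅/ ok → phonotactically legal
naw.za — σ1 onset /n/, coda /w/ ok; σ2 onset /z/, coda /∅/ ok → phonotactically legal
Phonotactically legal: pe, zu.ne, gi.zgu, naw.za → 4.

4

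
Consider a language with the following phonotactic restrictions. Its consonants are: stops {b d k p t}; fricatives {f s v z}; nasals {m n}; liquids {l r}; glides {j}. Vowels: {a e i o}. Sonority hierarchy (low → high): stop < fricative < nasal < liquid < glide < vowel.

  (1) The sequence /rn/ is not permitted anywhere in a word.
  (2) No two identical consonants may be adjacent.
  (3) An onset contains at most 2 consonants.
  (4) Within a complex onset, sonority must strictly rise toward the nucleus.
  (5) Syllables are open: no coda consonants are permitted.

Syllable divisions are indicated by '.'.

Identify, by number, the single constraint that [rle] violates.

[rle]: syllable 1 onset /rl/: /r/ (liquid, 4) → /l/ (liquid, 4) does not rise.
This is a violation of constraint 4: "Within a complex onset, sonority must strictly rise toward the nucleus."
The remaining constraints (1, 2, 3, 5) are satisfied.

4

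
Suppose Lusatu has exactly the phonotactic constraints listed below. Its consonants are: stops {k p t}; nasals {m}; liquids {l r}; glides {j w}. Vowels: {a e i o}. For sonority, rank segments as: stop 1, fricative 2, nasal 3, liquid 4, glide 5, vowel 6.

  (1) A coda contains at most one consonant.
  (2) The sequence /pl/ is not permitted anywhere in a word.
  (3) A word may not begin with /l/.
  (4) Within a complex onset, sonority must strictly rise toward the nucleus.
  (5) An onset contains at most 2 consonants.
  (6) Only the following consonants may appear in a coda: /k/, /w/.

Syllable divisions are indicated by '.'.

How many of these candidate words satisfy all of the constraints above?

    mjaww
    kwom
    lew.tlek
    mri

1

mjaww — violates constraint 1: syllable 1 coda /ww/ has 2 consonants (> 1) → ill-formed
kwom — violates constraint 6: syllable 1 coda contains /m/, which is not a licensed coda consonant → ill-formed
lew.tlek — violates constraint 3: word begins with /l/ → ill-formed
mri — σ1 onset /mr/ (3→4 rises), coda /∅/ ok → well-formed
Well-formed: mri → 1.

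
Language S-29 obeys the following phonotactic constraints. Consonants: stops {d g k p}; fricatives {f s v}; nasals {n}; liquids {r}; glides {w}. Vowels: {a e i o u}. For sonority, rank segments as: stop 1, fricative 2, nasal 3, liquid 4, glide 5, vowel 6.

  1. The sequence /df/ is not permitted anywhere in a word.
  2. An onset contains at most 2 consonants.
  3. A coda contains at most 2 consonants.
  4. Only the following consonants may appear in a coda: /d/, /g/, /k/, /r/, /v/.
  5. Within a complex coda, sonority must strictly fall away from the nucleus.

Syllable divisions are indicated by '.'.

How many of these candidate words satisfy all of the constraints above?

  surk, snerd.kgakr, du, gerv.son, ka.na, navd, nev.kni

5

surk — σ1 onset /s/, coda /rk/ (4→1 falls) ok → licit
snerd.kgakr — violates constraint 5: syllable 2 coda /kr/: /k/ (stop, 1) → /r/ (liquid, 4) does not fall → illicit
du — σ1 onset /d/, coda /∅/ ok → licit
gerv.son — violates constraint 4: syllable 2 coda contains /n/, which is not a licensed coda consonant → illicit
ka.na — σ1 onset /k/, coda /∅/ ok; σ2 onset /n/, coda /∅/ ok → licit
navd — σ1 onset /n/, coda /vd/ (2→1 falls) ok → licit
nev.kni — σ1 onset /n/, coda /v/ ok; σ2 onset /kn/ (2C), coda /∅/ ok → licit
Licit: surk, du, ka.na, navd, nev.kni → 5.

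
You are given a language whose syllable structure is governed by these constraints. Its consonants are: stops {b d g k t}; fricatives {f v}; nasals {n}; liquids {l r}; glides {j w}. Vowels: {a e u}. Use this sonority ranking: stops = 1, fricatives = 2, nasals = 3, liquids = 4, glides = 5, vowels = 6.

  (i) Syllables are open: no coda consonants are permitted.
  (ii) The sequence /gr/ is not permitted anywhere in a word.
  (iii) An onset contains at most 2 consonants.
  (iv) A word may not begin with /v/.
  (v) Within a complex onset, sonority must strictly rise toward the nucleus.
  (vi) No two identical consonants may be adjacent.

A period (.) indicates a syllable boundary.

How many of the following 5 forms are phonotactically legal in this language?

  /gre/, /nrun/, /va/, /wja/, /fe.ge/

/gre/ — violates constraint (ii): contains banned sequence /gr/ → phonotactically illegal
/nrun/ — violates constraint (i): syllable 1 coda /n/ has 1 consonant (> 0) → phonotactically illegal
/va/ — violates constraint (iv): word begins with /v/ → phonotactically illegal
/wja/ — violates constraint (v): syllable 1 onset /wj/: /w/ (glide, 5) → /j/ (glide, 5) does not rise → phonotactically illegal
/fe.ge/ — σ1 onset /f/, coda /∅/ ok; σ2 onset /g/, coda /∅/ ok → phonotactically legal
Phonotactically legal: /fe.ge/ → 1.

1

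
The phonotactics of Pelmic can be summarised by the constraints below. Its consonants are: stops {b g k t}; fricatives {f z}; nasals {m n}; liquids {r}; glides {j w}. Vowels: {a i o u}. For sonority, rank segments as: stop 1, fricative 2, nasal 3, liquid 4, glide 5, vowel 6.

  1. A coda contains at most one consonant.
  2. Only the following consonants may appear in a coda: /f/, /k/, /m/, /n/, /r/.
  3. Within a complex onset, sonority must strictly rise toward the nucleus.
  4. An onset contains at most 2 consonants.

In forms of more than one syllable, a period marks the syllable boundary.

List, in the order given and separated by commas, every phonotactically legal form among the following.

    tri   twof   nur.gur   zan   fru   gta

tri — σ1 onset /tr/ (1→4 rises), coda /∅/ ok → phonotactically legal
twof — σ1 onset /tw/ (1→5 rises), coda /f/ ok → phonotactically legal
nur.gur — σ1 onset /n/, coda /r/ ok; σ2 onset /g/, coda /r/ ok → phonotactically legal
zan — σ1 onset /z/, coda /n/ ok → phonotactically legal
fru — σ1 onset /fr/ (2→4 rises), coda /∅/ ok → phonotactically legal
gta — violates constraint 3: syllable 1 onset /gt/: /g/ (stop, 1) → /t/ (stop, 1) does not rise → phonotactically illegal

tri, twof, nur.gur, zan, fru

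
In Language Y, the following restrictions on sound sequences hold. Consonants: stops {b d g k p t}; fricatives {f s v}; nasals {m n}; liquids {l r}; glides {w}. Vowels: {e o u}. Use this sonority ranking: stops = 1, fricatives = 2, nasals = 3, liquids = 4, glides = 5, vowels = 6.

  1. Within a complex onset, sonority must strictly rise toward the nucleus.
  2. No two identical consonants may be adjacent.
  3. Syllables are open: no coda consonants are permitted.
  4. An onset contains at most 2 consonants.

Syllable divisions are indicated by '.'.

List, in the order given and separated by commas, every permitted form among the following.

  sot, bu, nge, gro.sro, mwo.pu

bu, gro.sro, mwo.pu

sot — violates constraint 3: syllable 1 coda /t/ has 1 consonant (> 0) → not permitted
bu — σ1 onset /b/, coda /∅/ ok → permitted
nge — violates constraint 1: syllable 1 onset /ng/: /n/ (nasal, 3) → /g/ (stop, 1) does not rise → not permitted
gro.sro — σ1 onset /gr/ (1→4 rises), coda /∅/ ok; σ2 onset /sr/ (2→4 rises), coda /∅/ ok → permitted
mwo.pu — σ1 onset /mw/ (3→5 rises), coda /∅/ ok; σ2 onset /p/, coda /∅/ ok → permitted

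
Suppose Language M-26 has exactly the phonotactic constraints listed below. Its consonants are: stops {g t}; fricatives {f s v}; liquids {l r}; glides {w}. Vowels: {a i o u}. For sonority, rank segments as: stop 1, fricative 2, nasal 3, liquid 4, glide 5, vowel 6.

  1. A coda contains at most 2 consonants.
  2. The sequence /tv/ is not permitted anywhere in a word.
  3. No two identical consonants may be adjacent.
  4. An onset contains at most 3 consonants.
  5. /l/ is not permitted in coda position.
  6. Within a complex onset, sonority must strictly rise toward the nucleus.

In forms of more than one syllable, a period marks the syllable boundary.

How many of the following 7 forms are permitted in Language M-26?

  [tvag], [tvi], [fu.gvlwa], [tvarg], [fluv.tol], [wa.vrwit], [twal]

[tvag] — violates constraint 2: contains banned sequence /tv/ → not permitted
[tvi] — violates constraint 2: contains banned sequence /tv/ → not permitted
[fu.gvlwa] — violates constraint 4: syllable 2 onset /gvlw/ has 4 consonants (> 3) → not permitted
[tvarg] — violates constraint 2: contains banned sequence /tv/ → not permitted
[fluv.tol] — violates constraint 5: syllable 2 coda contains /l/ → not permitted
[wa.vrwit] — σ1 onset /w/, coda /∅/ ok; σ2 onset /vrw/ (2→4→5 rises), coda /t/ ok → permitted
[twal] — violates constraint 5: syllable 1 coda contains /l/ → not permitted
Permitted: [wa.vrwit] → 1.

1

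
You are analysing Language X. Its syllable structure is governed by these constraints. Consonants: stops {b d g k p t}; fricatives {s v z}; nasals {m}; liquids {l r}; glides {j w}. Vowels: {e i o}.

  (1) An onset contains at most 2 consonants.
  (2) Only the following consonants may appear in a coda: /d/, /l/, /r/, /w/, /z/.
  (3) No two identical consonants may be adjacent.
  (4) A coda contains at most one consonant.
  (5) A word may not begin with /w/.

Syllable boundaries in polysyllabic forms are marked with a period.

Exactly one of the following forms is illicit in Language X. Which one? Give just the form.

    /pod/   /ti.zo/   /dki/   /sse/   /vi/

/pod/ — σ1 onset /p/, coda /d/ ok → licit
/ti.zo/ — σ1 onset /t/, coda /∅/ ok; σ2 onset /z/, coda /∅/ ok → licit
/dki/ — σ1 onset /dk/ (2C), coda /∅/ ok → licit
/sse/ — violates constraint 3: adjacent identical consonants /ss/ → illicit
/vi/ — σ1 onset /v/, coda /∅/ ok → licit

/sse/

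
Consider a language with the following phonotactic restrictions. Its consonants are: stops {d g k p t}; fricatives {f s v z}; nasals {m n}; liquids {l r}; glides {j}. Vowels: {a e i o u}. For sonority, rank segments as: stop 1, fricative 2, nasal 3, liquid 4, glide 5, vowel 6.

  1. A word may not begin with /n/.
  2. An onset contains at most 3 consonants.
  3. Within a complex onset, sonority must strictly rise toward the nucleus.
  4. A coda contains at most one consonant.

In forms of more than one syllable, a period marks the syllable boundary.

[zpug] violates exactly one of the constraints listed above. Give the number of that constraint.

[zpug]: syllable 1 onset /zp/: /z/ (fricative, 2) → /p/ (stop, 1) does not rise.
This is a violation of constraint 3: "Within a complex onset, sonority must strictly rise toward the nucleus."
The remaining constraints (1, 2, 4) are satisfied.

3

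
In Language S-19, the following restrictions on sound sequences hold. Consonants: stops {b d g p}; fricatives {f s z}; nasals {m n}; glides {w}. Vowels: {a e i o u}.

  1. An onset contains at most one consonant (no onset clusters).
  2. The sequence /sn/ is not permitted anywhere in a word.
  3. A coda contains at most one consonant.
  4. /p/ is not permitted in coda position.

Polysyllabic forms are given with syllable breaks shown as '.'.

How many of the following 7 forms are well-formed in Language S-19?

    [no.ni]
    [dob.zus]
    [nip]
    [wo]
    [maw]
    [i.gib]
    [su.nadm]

[no.ni] — σ1 onset /n/, coda /∅/ ok; σ2 onset /n/, coda /∅/ ok → well-formed
[dob.zus] — σ1 onset /d/, coda /b/ ok; σ2 onset /z/, coda /s/ ok → well-formed
[nip] — violates constraint 4: syllable 1 coda contains /p/ → ill-formed
[wo] — σ1 onset /w/, coda /∅/ ok → well-formed
[maw] — σ1 onset /m/, coda /w/ ok → well-formed
[i.gib] — σ1 onset /∅/, coda /∅/ ok; σ2 onset /g/, coda /b/ ok → well-formed
[su.nadm] — violates constraint 3: syllable 2 coda /dm/ has 2 consonants (> 1) → ill-formed
Well-formed: [no.ni], [dob.zus], [wo], [maw], [i.gib] → 5.

5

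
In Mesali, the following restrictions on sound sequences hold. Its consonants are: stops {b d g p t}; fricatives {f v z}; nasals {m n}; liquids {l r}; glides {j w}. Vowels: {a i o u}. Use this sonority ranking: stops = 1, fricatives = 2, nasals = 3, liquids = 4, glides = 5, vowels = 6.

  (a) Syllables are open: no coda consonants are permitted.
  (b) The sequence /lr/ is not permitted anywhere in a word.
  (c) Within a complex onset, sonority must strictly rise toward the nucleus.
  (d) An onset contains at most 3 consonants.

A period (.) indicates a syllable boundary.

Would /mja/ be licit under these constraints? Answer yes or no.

/mja/ — σ1 onset /mj/ (3→5 rises), coda /∅/ ok → licit

yes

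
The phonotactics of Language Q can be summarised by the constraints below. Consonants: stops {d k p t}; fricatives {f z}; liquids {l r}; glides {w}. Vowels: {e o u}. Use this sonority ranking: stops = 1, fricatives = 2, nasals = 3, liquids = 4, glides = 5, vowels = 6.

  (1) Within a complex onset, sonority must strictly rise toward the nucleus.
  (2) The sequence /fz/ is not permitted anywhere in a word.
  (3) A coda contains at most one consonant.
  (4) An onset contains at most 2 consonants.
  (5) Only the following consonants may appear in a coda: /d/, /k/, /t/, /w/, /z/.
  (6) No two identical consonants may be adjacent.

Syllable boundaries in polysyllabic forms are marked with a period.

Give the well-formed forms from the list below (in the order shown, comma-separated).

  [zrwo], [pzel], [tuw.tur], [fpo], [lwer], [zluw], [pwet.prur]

[zrwo] — violates constraint 4: syllable 1 onset /zrw/ has 3 consonants (> 2) → ill-formed
[pzel] — violates constraint 5: syllable 1 coda contains /l/, which is not a licensed coda consonant → ill-formed
[tuw.tur] — violates constraint 5: syllable 2 coda contains /r/, which is not a licensed coda consonant → ill-formed
[fpo] — violates constraint 1: syllable 1 onset /fp/: /f/ (fricative, 2) → /p/ (stop, 1) does not rise → ill-formed
[lwer] — violates constraint 5: syllable 1 coda contains /r/, which is not a licensed coda consonant → ill-formed
[zluw] — σ1 onset /zl/ (2→4 rises), coda /w/ ok → well-formed
[pwet.prur] — violates constraint 5: syllable 2 coda contains /r/, which is not a licensed coda consonant → ill-formed

[zluw]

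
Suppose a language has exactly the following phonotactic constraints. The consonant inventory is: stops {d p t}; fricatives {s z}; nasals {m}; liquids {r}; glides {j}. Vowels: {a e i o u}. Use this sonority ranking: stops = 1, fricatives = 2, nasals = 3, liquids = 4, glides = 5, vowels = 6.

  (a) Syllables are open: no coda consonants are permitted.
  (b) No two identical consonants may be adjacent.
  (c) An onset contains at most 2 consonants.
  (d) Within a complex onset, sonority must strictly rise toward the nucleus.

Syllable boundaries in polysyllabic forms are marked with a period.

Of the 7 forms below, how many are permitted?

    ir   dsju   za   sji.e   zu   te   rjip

ir — violates constraint (a): syllable 1 coda /r/ has 1 consonant (> 0) → not permitted
dsju — violates constraint (c): syllable 1 onset /dsj/ has 3 consonants (> 2) → not permitted
za — σ1 onset /z/, coda /∅/ ok → permitted
sji.e — σ1 onset /sj/ (2→5 rises), coda /∅/ ok; σ2 onset /∅/, coda /∅/ ok → permitted
zu — σ1 onset /z/, coda /∅/ ok → permitted
te — σ1 onset /t/, coda /∅/ ok → permitted
rjip — violates constraint (a): syllable 1 coda /p/ has 1 consonant (> 0) → not permitted
Permitted: za, sji.e, zu, te → 4.

4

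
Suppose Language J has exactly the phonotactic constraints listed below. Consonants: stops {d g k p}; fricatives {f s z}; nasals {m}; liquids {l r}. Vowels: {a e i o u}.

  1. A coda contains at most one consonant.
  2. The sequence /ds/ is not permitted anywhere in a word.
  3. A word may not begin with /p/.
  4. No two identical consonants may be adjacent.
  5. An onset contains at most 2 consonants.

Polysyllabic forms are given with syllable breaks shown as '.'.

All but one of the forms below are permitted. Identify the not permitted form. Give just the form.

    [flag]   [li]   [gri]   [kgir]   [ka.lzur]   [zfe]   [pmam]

[flag] — σ1 onset /fl/ (2C), coda /g/ ok → permitted
[li] — σ1 onset /l/, coda /∅/ ok → permitted
[gri] — σ1 onset /gr/ (2C), coda /∅/ ok → permitted
[kgir] — σ1 onset /kg/ (2C), coda /r/ ok → permitted
[ka.lzur] — σ1 onset /k/, coda /∅/ ok; σ2 onset /lz/ (2C), coda /r/ ok → permitted
[zfe] — σ1 onset /zf/ (2C), coda /∅/ ok → permitted
[pmam] — violates constraint 3: word begins with /p/ → not permitted

[pmam]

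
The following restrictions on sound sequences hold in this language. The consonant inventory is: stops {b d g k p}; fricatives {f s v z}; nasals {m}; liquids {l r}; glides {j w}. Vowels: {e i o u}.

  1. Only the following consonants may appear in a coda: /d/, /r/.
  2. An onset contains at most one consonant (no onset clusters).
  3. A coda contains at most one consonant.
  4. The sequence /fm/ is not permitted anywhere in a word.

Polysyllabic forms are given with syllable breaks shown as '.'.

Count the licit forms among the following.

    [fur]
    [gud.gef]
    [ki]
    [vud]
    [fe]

4

[fur] — σ1 onset /f/, coda /r/ ok → licit
[gud.gef] — violates constraint 1: syllable 2 coda contains /f/, which is not a licensed coda consonant → illicit
[ki] — σ1 onset /k/, coda /∅/ ok → licit
[vud] — σ1 onset /v/, coda /d/ ok → licit
[fe] — σ1 onset /f/, coda /∅/ ok → licit
Licit: [fur], [ki], [vud], [fe] → 4.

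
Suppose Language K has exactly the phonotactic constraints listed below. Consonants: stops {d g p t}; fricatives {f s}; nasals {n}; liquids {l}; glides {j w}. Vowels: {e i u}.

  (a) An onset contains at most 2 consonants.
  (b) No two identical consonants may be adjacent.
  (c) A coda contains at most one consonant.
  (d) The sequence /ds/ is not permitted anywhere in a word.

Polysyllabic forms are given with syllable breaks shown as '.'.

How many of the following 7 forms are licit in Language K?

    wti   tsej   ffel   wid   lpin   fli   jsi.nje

wti — σ1 onset /wt/ (2C), coda /∅/ ok → licit
tsej — σ1 onset /ts/ (2C), coda /j/ ok → licit
ffel — violates constraint (b): adjacent identical consonants /ff/ → illicit
wid — σ1 onset /w/, coda /d/ ok → licit
lpin — σ1 onset /lp/ (2C), coda /n/ ok → licit
fli — σ1 onset /fl/ (2C), coda /∅/ ok → licit
jsi.nje — σ1 onset /js/ (2C), coda /∅/ ok; σ2 onset /nj/ (2C), coda /∅/ ok → licit
Licit: wti, tsej, wid, lpin, fli, jsi.nje → 6.

6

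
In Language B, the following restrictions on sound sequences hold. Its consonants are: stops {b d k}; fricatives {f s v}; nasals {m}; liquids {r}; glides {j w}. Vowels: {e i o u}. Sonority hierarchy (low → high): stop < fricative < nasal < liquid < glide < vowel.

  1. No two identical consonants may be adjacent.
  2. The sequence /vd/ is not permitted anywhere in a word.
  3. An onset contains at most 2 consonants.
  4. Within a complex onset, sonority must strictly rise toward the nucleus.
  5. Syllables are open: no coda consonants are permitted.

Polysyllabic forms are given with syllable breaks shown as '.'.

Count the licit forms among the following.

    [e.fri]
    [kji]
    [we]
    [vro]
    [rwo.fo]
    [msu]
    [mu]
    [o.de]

7

[e.fri] — σ1 onset /∅/, coda /∅/ ok; σ2 onset /fr/ (2→4 rises), coda /∅/ ok → licit
[kji] — σ1 onset /kj/ (1→5 rises), coda /∅/ ok → licit
[we] — σ1 onset /w/, coda /∅/ ok → licit
[vro] — σ1 onset /vr/ (2→4 rises), coda /∅/ ok → licit
[rwo.fo] — σ1 onset /rw/ (4→5 rises), coda /∅/ ok; σ2 onset /f/, coda /∅/ ok → licit
[msu] — violates constraint 4: syllable 1 onset /ms/: /m/ (nasal, 3) → /s/ (fricative, 2) does not rise → illicit
[mu] — σ1 onset /m/, coda /∅/ ok → licit
[o.de] — σ1 onset /∅/, coda /∅/ ok; σ2 onset /d/, coda /∅/ ok → licit
Licit: [e.fri], [kji], [we], [vro], [rwo.fo], [mu], [o.de] → 7.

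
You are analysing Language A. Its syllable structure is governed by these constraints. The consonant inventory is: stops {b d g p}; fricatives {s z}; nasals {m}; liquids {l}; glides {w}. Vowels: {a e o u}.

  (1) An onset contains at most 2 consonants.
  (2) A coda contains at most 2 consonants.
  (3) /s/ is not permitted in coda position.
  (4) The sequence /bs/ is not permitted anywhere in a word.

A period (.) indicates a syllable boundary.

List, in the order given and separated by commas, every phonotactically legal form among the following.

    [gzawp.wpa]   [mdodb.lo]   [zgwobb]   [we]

[gzawp.wpa], [mdodb.lo], [we]

[gzawp.wpa] — σ1 onset /gz/ (2C), coda /wp/ (2C) ok; σ2 onset /wp/ (2C), coda /∅/ ok → phonotactically legal
[mdodb.lo] — σ1 onset /md/ (2C), coda /db/ (2C) ok; σ2 onset /l/, coda /∅/ ok → phonotactically legal
[zgwobb] — violates constraint 1: syllable 1 onset /zgw/ has 3 consonants (> 2) → phonotactically illegal
[we] — σ1 onset /w/, coda /∅/ ok → phonotactically legal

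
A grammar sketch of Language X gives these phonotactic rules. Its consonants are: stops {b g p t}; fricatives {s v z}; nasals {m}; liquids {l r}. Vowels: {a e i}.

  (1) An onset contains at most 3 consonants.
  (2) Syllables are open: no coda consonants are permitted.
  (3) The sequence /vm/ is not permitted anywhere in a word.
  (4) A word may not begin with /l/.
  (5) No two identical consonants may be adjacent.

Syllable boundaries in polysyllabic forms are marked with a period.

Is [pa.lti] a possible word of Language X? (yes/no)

[pa.lti] — σ1 onset /p/, coda /∅/ ok; σ2 onset /lt/ (2C), coda /∅/ ok → licit

yes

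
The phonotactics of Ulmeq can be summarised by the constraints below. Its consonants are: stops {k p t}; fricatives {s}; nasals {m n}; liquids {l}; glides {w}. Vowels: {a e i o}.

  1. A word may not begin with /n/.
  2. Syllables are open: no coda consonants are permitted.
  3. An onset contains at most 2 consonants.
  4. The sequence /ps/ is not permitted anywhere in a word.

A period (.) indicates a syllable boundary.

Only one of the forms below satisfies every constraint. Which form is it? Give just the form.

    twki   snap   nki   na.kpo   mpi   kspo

twki — violates constraint 3: syllable 1 onset /twk/ has 3 consonants (> 2) → phonotactically illegal
snap — violates constraint 2: syllable 1 coda /p/ has 1 consonant (> 0) → phonotactically illegal
nki — violates constraint 1: word begins with /n/ → phonotactically illegal
na.kpo — violates constraint 1: word begins with /n/ → phonotactically illegal
mpi — σ1 onset /mp/ (2C), coda /∅/ ok → phonotactically legal
kspo — violates constraint 3: syllable 1 onset /ksp/ has 3 consonants (> 2) → phonotactically illegal

mpi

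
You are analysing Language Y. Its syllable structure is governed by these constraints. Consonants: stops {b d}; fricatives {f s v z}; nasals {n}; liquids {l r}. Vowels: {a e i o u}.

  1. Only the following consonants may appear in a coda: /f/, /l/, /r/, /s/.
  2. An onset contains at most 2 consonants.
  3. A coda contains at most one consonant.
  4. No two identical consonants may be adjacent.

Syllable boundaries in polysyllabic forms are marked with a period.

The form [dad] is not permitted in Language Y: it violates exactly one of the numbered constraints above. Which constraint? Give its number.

[dad]: syllable 1 coda contains /d/, which is not a licensed coda consonant.
This is a violation of constraint 1: "Only the following consonants may appear in a coda: /f/, /l/, /r/, /s/."
The remaining constraints (2, 3, 4) are satisfied.

1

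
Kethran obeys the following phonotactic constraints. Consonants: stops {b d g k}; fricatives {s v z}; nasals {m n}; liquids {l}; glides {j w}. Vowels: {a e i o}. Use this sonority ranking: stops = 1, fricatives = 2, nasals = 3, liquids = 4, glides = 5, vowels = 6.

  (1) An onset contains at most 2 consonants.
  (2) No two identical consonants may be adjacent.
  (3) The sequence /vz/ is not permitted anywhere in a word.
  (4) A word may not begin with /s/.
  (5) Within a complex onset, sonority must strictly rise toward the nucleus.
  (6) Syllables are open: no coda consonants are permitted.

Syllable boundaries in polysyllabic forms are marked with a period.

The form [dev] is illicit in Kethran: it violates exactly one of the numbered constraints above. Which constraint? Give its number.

[dev]: syllable 1 coda /v/ has 1 consonant (> 0).
This is a violation of constraint 6: "Syllables are open: no coda consonants are permitted."
The remaining constraints (1, 2, 3, 4, 5) are satisfied.

6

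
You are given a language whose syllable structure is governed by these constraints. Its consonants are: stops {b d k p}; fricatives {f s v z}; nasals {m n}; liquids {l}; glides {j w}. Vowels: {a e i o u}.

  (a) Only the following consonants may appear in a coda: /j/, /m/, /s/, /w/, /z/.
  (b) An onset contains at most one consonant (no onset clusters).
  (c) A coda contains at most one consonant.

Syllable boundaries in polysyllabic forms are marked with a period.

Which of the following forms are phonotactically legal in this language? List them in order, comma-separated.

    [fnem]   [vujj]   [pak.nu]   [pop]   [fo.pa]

[fnem] — violates constraint (b): syllable 1 onset /fn/ has 2 consonants (> 1) → phonotactically illegal
[vujj] — violates constraint (c): syllable 1 coda /jj/ has 2 consonants (> 1) → phonotactically illegal
[pak.nu] — violates constraint (a): syllable 1 coda contains /k/, which is not a licensed coda consonant → phonotactically illegal
[pop] — violates constraint (a): syllable 1 coda contains /p/, which is not a licensed coda consonant → phonotactically illegal
[fo.pa] — σ1 onset /f/, coda /∅/ ok; σ2 onset /p/, coda /∅/ ok → phonotactically legal

[fo.pa]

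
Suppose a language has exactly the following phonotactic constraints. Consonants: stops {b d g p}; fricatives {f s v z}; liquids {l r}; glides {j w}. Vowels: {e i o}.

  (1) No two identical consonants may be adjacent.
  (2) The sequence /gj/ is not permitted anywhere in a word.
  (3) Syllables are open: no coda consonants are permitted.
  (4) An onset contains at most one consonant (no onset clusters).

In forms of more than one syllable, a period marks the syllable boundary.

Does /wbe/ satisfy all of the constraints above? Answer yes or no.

/wbe/ — violates constraint 4: syllable 1 onset /wb/ has 2 consonants (> 1) → illicit

no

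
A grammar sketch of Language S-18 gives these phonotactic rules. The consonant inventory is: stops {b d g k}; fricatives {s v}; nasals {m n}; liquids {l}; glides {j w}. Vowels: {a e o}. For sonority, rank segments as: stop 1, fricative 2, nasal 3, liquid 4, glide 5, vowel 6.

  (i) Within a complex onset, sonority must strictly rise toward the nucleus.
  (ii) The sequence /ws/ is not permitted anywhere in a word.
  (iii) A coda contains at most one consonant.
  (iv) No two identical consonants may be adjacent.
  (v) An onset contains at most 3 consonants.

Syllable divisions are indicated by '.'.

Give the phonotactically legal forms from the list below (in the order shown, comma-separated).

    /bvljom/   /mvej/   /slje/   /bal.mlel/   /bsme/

/slje/, /bal.mlel/, /bsme/

/bvljom/ — violates constraint (v): syllable 1 onset /bvlj/ has 4 consonants (> 3) → phonotactically illegal
/mvej/ — violates constraint (i): syllable 1 onset /mv/: /m/ (nasal, 3) → /v/ (fricative, 2) does not rise → phonotactically illegal
/slje/ — σ1 onset /slj/ (2→4→5 rises), coda /∅/ ok → phonotactically legal
/bal.mlel/ — σ1 onset /b/, coda /l/ ok; σ2 onset /ml/ (3→4 rises), coda /l/ ok → phonotactically legal
/bsme/ — σ1 onset /bsm/ (1→2→3 rises), coda /∅/ ok → phonotactically legal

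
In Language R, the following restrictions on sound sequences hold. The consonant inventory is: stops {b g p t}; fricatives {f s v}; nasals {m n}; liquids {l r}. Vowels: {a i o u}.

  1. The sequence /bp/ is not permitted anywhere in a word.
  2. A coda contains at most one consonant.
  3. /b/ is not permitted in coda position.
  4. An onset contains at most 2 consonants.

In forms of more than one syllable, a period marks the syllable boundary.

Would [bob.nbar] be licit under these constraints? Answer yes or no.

[bob.nbar] — violates constraint 3: syllable 1 coda contains /b/ → illicit

no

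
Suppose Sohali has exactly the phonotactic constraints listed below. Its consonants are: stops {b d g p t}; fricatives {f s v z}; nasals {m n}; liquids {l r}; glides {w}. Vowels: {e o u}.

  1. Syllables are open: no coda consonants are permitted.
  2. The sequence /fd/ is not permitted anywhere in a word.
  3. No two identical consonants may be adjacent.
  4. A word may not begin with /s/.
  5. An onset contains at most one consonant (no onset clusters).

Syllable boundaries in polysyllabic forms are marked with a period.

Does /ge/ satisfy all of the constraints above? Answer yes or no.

/ge/ — σ1 onset /g/, coda /∅/ ok → licit

yes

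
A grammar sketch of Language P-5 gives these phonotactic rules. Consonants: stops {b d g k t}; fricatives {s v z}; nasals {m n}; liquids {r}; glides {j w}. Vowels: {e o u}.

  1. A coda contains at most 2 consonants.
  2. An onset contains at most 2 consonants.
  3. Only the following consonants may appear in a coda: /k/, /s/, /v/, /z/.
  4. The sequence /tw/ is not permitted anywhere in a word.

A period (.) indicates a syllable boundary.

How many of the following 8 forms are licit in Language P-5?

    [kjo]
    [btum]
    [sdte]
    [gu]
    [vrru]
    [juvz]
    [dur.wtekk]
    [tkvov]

3

[kjo] — σ1 onset /kj/ (2C), coda /∅/ ok → licit
[btum] — violates constraint 3: syllable 1 coda contains /m/, which is not a licensed coda consonant → illicit
[sdte] — violates constraint 2: syllable 1 onset /sdt/ has 3 consonants (> 2) → illicit
[gu] — σ1 onset /g/, coda /∅/ ok → licit
[vrru] — violates constraint 2: syllable 1 onset /vrr/ has 3 consonants (> 2) → illicit
[juvz] — σ1 onset /j/, coda /vz/ (2C) ok → licit
[dur.wtekk] — violates constraint 3: syllable 1 coda contains /r/, which is not a licensed coda consonant → illicit
[tkvov] — violates constraint 2: syllable 1 onset /tkv/ has 3 consonants (> 2) → illicit
Licit: [kjo], [gu], [juvz] → 3.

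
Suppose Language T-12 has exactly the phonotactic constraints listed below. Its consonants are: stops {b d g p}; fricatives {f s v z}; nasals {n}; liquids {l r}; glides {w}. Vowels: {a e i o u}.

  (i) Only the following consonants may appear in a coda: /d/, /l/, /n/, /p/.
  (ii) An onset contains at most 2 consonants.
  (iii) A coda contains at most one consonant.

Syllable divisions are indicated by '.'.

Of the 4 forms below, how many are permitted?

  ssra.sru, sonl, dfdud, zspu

ssra.sru — violates constraint (ii): syllable 1 onset /ssr/ has 3 consonants (> 2) → not permitted
sonl — violates constraint (iii): syllable 1 coda /nl/ has 2 consonants (> 1) → not permitted
dfdud — violates constraint (ii): syllable 1 onset /dfd/ has 3 consonants (> 2) → not permitted
zspu — violates constraint (ii): syllable 1 onset /zsp/ has 3 consonants (> 2) → not permitted
No form is permitted → 0.

0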